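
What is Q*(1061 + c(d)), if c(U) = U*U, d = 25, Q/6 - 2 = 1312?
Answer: 13292424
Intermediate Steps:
Q = 7884 (Q = 12 + 6*1312 = 12 + 7872 = 7884)
c(U) = U**2
Q*(1061 + c(d)) = 7884*(1061 + 25**2) = 7884*(1061 + 625) = 7884*1686 = 13292424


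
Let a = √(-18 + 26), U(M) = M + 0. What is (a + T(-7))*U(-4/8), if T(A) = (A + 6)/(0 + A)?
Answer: -1/14 - √2 ≈ -1.4856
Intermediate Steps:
U(M) = M
T(A) = (6 + A)/A
a = 2*√2 (a = √8 = 2*√2 ≈ 2.8284)
(a + T(-7))*U(-4/8) = (2*√2 + (6 - 7)/(-7))*(-4/8) = (2*√2 - ⅐*(-1))*(-4*⅛) = (2*√2 + ⅐)*(-½) = (⅐ + 2*√2)*(-½) = -1/14 - √2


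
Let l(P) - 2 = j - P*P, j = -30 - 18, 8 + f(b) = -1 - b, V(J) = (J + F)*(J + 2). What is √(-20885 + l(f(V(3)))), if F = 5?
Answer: 2*I*√5833 ≈ 152.75*I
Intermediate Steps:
V(J) = (2 + J)*(5 + J) (V(J) = (J + 5)*(J + 2) = (5 + J)*(2 + J) = (2 + J)*(5 + J))
f(b) = -9 - b (f(b) = -8 + (-1 - b) = -9 - b)
j = -48
l(P) = -46 - P² (l(P) = 2 + (-48 - P*P) = 2 + (-48 - P²) = -46 - P²)
√(-20885 + l(f(V(3)))) = √(-20885 + (-46 - (-9 - (10 + 3² + 7*3))²)) = √(-20885 + (-46 - (-9 - (10 + 9 + 21))²)) = √(-20885 + (-46 - (-9 - 1*40)²)) = √(-20885 + (-46 - (-9 - 40)²)) = √(-20885 + (-46 - 1*(-49)²)) = √(-20885 + (-46 - 1*2401)) = √(-20885 + (-46 - 2401)) = √(-20885 - 2447) = √(-23332) = 2*I*√5833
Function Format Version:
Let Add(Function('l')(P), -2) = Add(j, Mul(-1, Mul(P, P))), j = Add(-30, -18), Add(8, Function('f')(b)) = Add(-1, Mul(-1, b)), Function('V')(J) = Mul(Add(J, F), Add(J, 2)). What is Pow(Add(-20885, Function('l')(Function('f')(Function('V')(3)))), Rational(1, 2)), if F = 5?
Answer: Mul(2, I, Pow(5833, Rational(1, 2))) ≈ Mul(152.75, I)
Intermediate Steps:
Function('V')(J) = Mul(Add(2, J), Add(5, J)) (Function('V')(J) = Mul(Add(J, 5), Add(J, 2)) = Mul(Add(5, J), Add(2, J)) = Mul(Add(2, J), Add(5, J)))
Function('f')(b) = Add(-9, Mul(-1, b)) (Function('f')(b) = Add(-8, Add(-1, Mul(-1, b))) = Add(-9, Mul(-1, b)))
j = -48
Function('l')(P) = Add(-46, Mul(-1, Pow(P, 2))) (Function('l')(P) = Add(2, Add(-48, Mul(-1, Mul(P, P)))) = Add(2, Add(-48, Mul(-1, Pow(P, 2)))) = Add(-46, Mul(-1, Pow(P, 2))))
Pow(Add(-20885, Function('l')(Function('f')(Function('V')(3)))), Rational(1, 2)) = Pow(Add(-20885, Add(-46, Mul(-1, Pow(Add(-9, Mul(-1, Add(10, Pow(3, 2), Mul(7, 3)))), 2)))), Rational(1, 2)) = Pow(Add(-20885, Add(-46, Mul(-1, Pow(Add(-9, Mul(-1, Add(10, 9, 21))), 2)))), Rational(1, 2)) = Pow(Add(-20885, Add(-46, Mul(-1, Pow(Add(-9, Mul(-1, 40)), 2)))), Rational(1, 2)) = Pow(Add(-20885, Add(-46, Mul(-1, Pow(Add(-9, -40), 2)))), Rational(1, 2)) = Pow(Add(-20885, Add(-46, Mul(-1, Pow(-49, 2)))), Rational(1, 2)) = Pow(Add(-20885, Add(-46, Mul(-1, 2401))), Rational(1, 2)) = Pow(Add(-20885, Add(-46, -2401)), Rational(1, 2)) = Pow(Add(-20885, -2447), Rational(1, 2)) = Pow(-23332, Rational(1, 2)) = Mul(2, I, Pow(5833, Rational(1, 2)))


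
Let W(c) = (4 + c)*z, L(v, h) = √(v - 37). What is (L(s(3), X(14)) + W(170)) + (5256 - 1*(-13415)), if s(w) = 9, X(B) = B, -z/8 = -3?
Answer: 22847 + 2*I*√7 ≈ 22847.0 + 5.2915*I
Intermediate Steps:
z = 24 (z = -8*(-3) = 24)
L(v, h) = √(-37 + v)
W(c) = 96 + 24*c (W(c) = (4 + c)*24 = 96 + 24*c)
(L(s(3), X(14)) + W(170)) + (5256 - 1*(-13415)) = (√(-37 + 9) + (96 + 24*170)) + (5256 - 1*(-13415)) = (√(-28) + (96 + 4080)) + (5256 + 13415) = (2*I*√7 + 4176) + 18671 = (4176 + 2*I*√7) + 18671 = 22847 + 2*I*√7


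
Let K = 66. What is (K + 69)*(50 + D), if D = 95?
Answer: 19575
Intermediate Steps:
(K + 69)*(50 + D) = (66 + 69)*(50 + 95) = 135*145 = 19575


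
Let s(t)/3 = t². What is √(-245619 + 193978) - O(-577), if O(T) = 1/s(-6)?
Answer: -1/108 + I*√51641 ≈ -0.0092593 + 227.25*I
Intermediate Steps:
s(t) = 3*t²
O(T) = 1/108 (O(T) = 1/(3*(-6)²) = 1/(3*36) = 1/108)
√(-245619 + 193978) - O(-577) = √(-245619 + 193978) - 1*1/108 = √(-51641) - 1/108 = I*√51641 - 1/108 = -1/108 + I*√51641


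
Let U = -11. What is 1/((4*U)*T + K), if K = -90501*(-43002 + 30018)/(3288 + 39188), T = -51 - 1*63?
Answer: 10619/347031150 ≈ 3.0600e-5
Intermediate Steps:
T = -114 (T = -51 - 63 = -114)
K = 293766246/10619 (K = -90501/(42476/(-12984)) = -90501/(42476*(-1/12984)) = -90501/(-10619/3246) = -90501*(-3246/10619) = 293766246/10619 ≈ 27664.)
1/((4*U)*T + K) = 1/((4*(-11))*(-114) + 293766246/10619) = 1/(-44*(-114) + 293766246/10619) = 1/(5016 + 293766246/10619) = 1/(347031150/10619) = 10619/347031150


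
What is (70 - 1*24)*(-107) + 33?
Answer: -4889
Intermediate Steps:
(70 - 1*24)*(-107) + 33 = (70 - 24)*(-107) + 33 = 46*(-107) + 33 = -4922 + 33 = -4889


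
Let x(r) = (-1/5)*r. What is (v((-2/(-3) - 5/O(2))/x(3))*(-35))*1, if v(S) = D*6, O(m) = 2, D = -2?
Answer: 420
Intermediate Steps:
x(r) = -r/5 (x(r) = (-1*⅕)*r = -r/5)
v(S) = -12 (v(S) = -2*6 = -12)
(v((-2/(-3) - 5/O(2))/x(3))*(-35))*1 = -12*(-35)*1 = 420*1 = 420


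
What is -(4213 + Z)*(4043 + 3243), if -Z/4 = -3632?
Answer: -136546926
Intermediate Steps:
Z = 14528 (Z = -4*(-3632) = 14528)
-(4213 + Z)*(4043 + 3243) = -(4213 + 14528)*(4043 + 3243) = -18741*7286 = -1*136546926 = -136546926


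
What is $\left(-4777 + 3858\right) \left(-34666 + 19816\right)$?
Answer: $13647150$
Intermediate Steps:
$\left(-4777 + 3858\right) \left(-34666 + 19816\right) = \left(-919\right) \left(-14850\right) = 13647150$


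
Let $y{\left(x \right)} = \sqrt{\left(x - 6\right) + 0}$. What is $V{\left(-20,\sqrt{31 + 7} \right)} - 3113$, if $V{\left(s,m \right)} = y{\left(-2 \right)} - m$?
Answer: $-3113 - \sqrt{38} + 2 i \sqrt{2} \approx -3119.2 + 2.8284 i$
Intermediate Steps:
$y{\left(x \right)} = \sqrt{-6 + x}$ ($y{\left(x \right)} = \sqrt{\left(x - 6\right) + 0} = \sqrt{\left(-6 + x\right) + 0} = \sqrt{-6 + x}$)
$V{\left(s,m \right)} = - m + 2 i \sqrt{2}$ ($V{\left(s,m \right)} = \sqrt{-6 - 2} - m = \sqrt{-8} - m = 2 i \sqrt{2} - m = - m + 2 i \sqrt{2}$)
$V{\left(-20,\sqrt{31 + 7} \right)} - 3113 = \left(- \sqrt{31 + 7} + 2 i \sqrt{2}\right) - 3113 = \left(- \sqrt{38} + 2 i \sqrt{2}\right) - 3113 = -3113 - \sqrt{38} + 2 i \sqrt{2}$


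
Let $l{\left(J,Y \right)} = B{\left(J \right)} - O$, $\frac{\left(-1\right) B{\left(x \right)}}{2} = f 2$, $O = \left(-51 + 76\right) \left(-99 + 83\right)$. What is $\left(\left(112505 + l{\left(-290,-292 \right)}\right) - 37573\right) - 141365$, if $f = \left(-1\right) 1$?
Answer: $-66029$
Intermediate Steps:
$O = -400$ ($O = 25 \left(-16\right) = -400$)
$f = -1$
$B{\left(x \right)} = 4$ ($B{\left(x \right)} = - 2 \left(\left(-1\right) 2\right) = \left(-2\right) \left(-2\right) = 4$)
$l{\left(J,Y \right)} = 404$ ($l{\left(J,Y \right)} = 4 - -400 = 4 + 400 = 404$)
$\left(\left(112505 + l{\left(-290,-292 \right)}\right) - 37573\right) - 141365 = \left(\left(112505 + 404\right) - 37573\right) - 141365 = \left(112909 - 37573\right) - 141365 = 75336 - 141365 = -66029$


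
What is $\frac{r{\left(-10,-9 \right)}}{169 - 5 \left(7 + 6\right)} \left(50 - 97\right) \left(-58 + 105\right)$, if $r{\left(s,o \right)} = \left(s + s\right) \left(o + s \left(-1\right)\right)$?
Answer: $\frac{11045}{26} \approx 424.81$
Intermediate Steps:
$r{\left(s,o \right)} = 2 s \left(o - s\right)$
$\frac{r{\left(-10,-9 \right)}}{169 - 5 \left(7 + 6\right)} \left(50 - 97\right) \left(-58 + 105\right) = \frac{2 \left(-10\right) \left(-9 - -10\right)}{169 - 5 \left(7 + 6\right)} \left(50 - 97\right) \left(-58 + 105\right) = \frac{2 \left(-10\right) \left(-9 + 10\right)}{169 - 65} \left(\left(-47\right) 47\right) = \frac{2 \left(-10\right) 1}{169 - 65} \left(-2209\right) = \frac{1}{104} \left(-20\right) \left(-2209\right) = \left(- \frac{5}{26}\right) \left(-2209\right) = \frac{11045}{26}$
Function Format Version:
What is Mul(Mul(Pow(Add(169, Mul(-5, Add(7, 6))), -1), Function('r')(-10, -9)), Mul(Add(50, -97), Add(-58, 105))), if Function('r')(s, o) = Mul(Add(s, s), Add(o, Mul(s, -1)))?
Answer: Rational(11045, 26) ≈ 424.81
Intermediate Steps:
Function('r')(s, o) = Mul(2, s, Add(o, Mul(-1, s))) (Function('r')(s, o) = Mul(Mul(2, s), Add(o, Mul(-1, s))) = Mul(2, s, Add(o, Mul(-1, s))))
Mul(Mul(Pow(Add(169, Mul(-5, Add(7, 6))), -1), Function('r')(-10, -9)), Mul(Add(50, -97), Add(-58, 105))) = Mul(Mul(Pow(Add(169, Mul(-5, Add(7, 6))), -1), Mul(2, -10, Add(-9, Mul(-1, -10)))), Mul(Add(50, -97), Add(-58, 105))) = Mul(Mul(Pow(Add(169, Mul(-5, 13)), -1), Mul(2, -10, Add(-9, 10))), Mul(-47, 47)) = Mul(Mul(Pow(Add(169, -65), -1), Mul(2, -10, 1)), -2209) = Mul(Mul(Pow(104, -1), -20), -2209) = Mul(Mul(Rational(1, 104), -20), -2209) = Mul(Rational(-5, 26), -2209) = Rational(11045, 26)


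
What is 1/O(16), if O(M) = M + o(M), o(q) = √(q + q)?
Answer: 1/14 - √2/56 ≈ 0.046175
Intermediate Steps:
o(q) = √2*√q (o(q) = √(2*q) = √2*√q)
O(M) = M + √2*√M
1/O(16) = 1/(16 + √2*√16) = 1/(16 + √2*4) = 1/(16 + 4*√2)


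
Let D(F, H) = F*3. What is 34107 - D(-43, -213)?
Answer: 34236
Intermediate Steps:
D(F, H) = 3*F
34107 - D(-43, -213) = 34107 - 3*(-43) = 34107 - 1*(-129) = 34107 + 129 = 34236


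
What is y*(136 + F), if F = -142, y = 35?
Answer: -210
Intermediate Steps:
y*(136 + F) = 35*(136 - 142) = 35*(-6) = -210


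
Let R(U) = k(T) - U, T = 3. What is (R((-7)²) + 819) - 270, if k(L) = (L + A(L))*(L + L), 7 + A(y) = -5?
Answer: 446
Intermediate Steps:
A(y) = -12 (A(y) = -7 - 5 = -12)
k(L) = 2*L*(-12 + L) (k(L) = (L - 12)*(L + L) = (-12 + L)*(2*L) = 2*L*(-12 + L))
R(U) = -54 - U (R(U) = 2*3*(-12 + 3) - U = 2*3*(-9) - U = -54 - U)
(R((-7)²) + 819) - 270 = ((-54 - 1*(-7)²) + 819) - 270 = ((-54 - 1*49) + 819) - 270 = ((-54 - 49) + 819) - 270 = (-103 + 819) - 270 = 716 - 270 = 446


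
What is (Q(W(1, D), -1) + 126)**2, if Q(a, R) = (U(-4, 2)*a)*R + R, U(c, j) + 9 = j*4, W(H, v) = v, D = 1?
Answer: 15876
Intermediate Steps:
U(c, j) = -9 + 4*j (U(c, j) = -9 + j*4 = -9 + 4*j)
Q(a, R) = R - R*a (Q(a, R) = ((-9 + 4*2)*a)*R + R = ((-9 + 8)*a)*R + R = (-a)*R + R = -R*a + R = R - R*a)
(Q(W(1, D), -1) + 126)**2 = (-(1 - 1*1) + 126)**2 = (-(1 - 1) + 126)**2 = (-1*0 + 126)**2 = (0 + 126)**2 = 126**2 = 15876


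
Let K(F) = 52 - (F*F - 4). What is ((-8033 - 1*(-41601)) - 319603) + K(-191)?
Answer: -322460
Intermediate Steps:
K(F) = 56 - F² (K(F) = 52 - (F² - 4) = 52 - (-4 + F²) = 52 + (4 - F²) = 56 - F²)
((-8033 - 1*(-41601)) - 319603) + K(-191) = ((-8033 - 1*(-41601)) - 319603) + (56 - 1*(-191)²) = ((-8033 + 41601) - 319603) + (56 - 1*36481) = (33568 - 319603) + (56 - 36481) = -286035 - 36425 = -322460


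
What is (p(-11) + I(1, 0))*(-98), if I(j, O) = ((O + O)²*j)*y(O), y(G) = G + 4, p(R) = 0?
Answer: 0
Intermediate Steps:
y(G) = 4 + G
I(j, O) = 4*j*O²*(4 + O) (I(j, O) = ((O + O)²*j)*(4 + O) = ((2*O)²*j)*(4 + O) = ((4*O²)*j)*(4 + O) = (4*j*O²)*(4 + O) = 4*j*O²*(4 + O))
(p(-11) + I(1, 0))*(-98) = (0 + 4*1*0²*(4 + 0))*(-98) = (0 + 4*1*0*4)*(-98) = (0 + 0)*(-98) = 0*(-98) = 0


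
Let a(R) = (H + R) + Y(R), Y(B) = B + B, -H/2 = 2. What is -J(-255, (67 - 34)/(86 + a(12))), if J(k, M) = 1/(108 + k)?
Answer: 1/147 ≈ 0.0068027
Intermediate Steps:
H = -4 (H = -2*2 = -4)
Y(B) = 2*B
a(R) = -4 + 3*R (a(R) = (-4 + R) + 2*R = -4 + 3*R)
-J(-255, (67 - 34)/(86 + a(12))) = -1/(108 - 255) = -1/(-147) = -1*(-1/147) = 1/147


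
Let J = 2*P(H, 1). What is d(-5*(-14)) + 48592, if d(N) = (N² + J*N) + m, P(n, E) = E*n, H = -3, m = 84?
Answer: 53156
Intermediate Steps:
J = -6 (J = 2*(1*(-3)) = 2*(-3) = -6)
d(N) = 84 + N² - 6*N (d(N) = (N² - 6*N) + 84 = 84 + N² - 6*N)
d(-5*(-14)) + 48592 = (84 + (-5*(-14))² - (-30)*(-14)) + 48592 = (84 + 70² - 6*70) + 48592 = (84 + 4900 - 420) + 48592 = 4564 + 48592 = 53156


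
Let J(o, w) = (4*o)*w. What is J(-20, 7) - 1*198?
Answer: -758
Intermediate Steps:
J(o, w) = 4*o*w
J(-20, 7) - 1*198 = 4*(-20)*7 - 1*198 = -560 - 198 = -758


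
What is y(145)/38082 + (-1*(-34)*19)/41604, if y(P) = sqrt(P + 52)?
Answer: 323/20802 + sqrt(197)/38082 ≈ 0.015896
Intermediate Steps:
y(P) = sqrt(52 + P)
y(145)/38082 + (-1*(-34)*19)/41604 = sqrt(52 + 145)/38082 + (-1*(-34)*19)/41604 = sqrt(197)*(1/38082) + (34*19)*(1/41604) = sqrt(197)/38082 + 646*(1/41604) = sqrt(197)/38082 + 323/20802 = 323/20802 + sqrt(197)/38082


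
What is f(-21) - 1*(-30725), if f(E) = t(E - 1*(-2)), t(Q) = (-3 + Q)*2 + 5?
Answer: 30686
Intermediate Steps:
t(Q) = -1 + 2*Q (t(Q) = (-6 + 2*Q) + 5 = -1 + 2*Q)
f(E) = 3 + 2*E (f(E) = -1 + 2*(E - 1*(-2)) = -1 + 2*(E + 2) = -1 + 2*(2 + E) = -1 + (4 + 2*E) = 3 + 2*E)
f(-21) - 1*(-30725) = (3 + 2*(-21)) - 1*(-30725) = (3 - 42) + 30725 = -39 + 30725 = 30686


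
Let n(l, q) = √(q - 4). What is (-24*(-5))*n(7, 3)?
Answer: 120*I ≈ 120.0*I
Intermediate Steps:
n(l, q) = √(-4 + q)
(-24*(-5))*n(7, 3) = (-24*(-5))*√(-4 + 3) = 120*√(-1) = 120*I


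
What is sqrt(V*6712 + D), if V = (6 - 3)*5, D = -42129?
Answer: sqrt(58551) ≈ 241.97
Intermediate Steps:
V = 15 (V = 3*5 = 15)
sqrt(V*6712 + D) = sqrt(15*6712 - 42129) = sqrt(100680 - 42129) = sqrt(58551)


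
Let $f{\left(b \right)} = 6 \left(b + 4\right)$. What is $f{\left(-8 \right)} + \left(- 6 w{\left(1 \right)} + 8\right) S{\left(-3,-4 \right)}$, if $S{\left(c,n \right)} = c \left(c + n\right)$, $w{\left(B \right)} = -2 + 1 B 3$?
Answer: $18$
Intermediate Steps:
$w{\left(B \right)} = -2 + 3 B$ ($w{\left(B \right)} = -2 + B 3 = -2 + 3 B$)
$f{\left(b \right)} = 24 + 6 b$ ($f{\left(b \right)} = 6 \left(4 + b\right) = 24 + 6 b$)
$f{\left(-8 \right)} + \left(- 6 w{\left(1 \right)} + 8\right) S{\left(-3,-4 \right)} = \left(24 + 6 \left(-8\right)\right) + \left(- 6 \left(-2 + 3 \cdot 1\right) + 8\right) \left(- 3 \left(-3 - 4\right)\right) = \left(24 - 48\right) + \left(- 6 \left(-2 + 3\right) + 8\right) \left(\left(-3\right) \left(-7\right)\right) = -24 + \left(\left(-6\right) 1 + 8\right) 21 = -24 + \left(-6 + 8\right) 21 = -24 + 2 \cdot 21 = -24 + 42 = 18$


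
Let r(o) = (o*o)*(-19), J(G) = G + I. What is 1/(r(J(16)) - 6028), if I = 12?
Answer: -1/20924 ≈ -4.7792e-5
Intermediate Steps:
J(G) = 12 + G (J(G) = G + 12 = 12 + G)
r(o) = -19*o² (r(o) = o²*(-19) = -19*o²)
1/(r(J(16)) - 6028) = 1/(-19*(12 + 16)² - 6028) = 1/(-19*28² - 6028) = 1/(-19*784 - 6028) = 1/(-14896 - 6028) = 1/(-20924) = -1/20924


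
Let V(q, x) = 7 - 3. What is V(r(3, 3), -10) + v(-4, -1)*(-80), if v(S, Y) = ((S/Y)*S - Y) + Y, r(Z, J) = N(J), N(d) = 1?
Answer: 1284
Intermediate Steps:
r(Z, J) = 1
V(q, x) = 4
v(S, Y) = S²/Y (v(S, Y) = (S²/Y - Y) + Y = (-Y + S²/Y) + Y = S²/Y)
V(r(3, 3), -10) + v(-4, -1)*(-80) = 4 + ((-4)²/(-1))*(-80) = 4 + (16*(-1))*(-80) = 4 - 16*(-80) = 4 + 1280 = 1284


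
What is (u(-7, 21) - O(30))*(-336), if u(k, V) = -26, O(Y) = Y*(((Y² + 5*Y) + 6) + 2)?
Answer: 10673376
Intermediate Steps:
O(Y) = Y*(8 + Y² + 5*Y) (O(Y) = Y*((6 + Y² + 5*Y) + 2) = Y*(8 + Y² + 5*Y))
(u(-7, 21) - O(30))*(-336) = (-26 - 30*(8 + 30² + 5*30))*(-336) = (-26 - 30*(8 + 900 + 150))*(-336) = (-26 - 30*1058)*(-336) = (-26 - 1*31740)*(-336) = (-26 - 31740)*(-336) = -31766*(-336) = 10673376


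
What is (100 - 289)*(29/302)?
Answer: -5481/302 ≈ -18.149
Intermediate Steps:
(100 - 289)*(29/302) = -5481/302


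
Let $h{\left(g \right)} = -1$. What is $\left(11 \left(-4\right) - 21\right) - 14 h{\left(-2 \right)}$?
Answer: $-51$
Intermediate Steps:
$\left(11 \left(-4\right) - 21\right) - 14 h{\left(-2 \right)} = \left(11 \left(-4\right) - 21\right) - -14 = \left(-44 - 21\right) + 14 = -65 + 14 = -51$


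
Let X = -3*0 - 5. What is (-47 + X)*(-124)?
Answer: 6448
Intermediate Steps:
X = -5 (X = 0 - 5 = -5)
(-47 + X)*(-124) = (-47 - 5)*(-124) = -52*(-124) = 6448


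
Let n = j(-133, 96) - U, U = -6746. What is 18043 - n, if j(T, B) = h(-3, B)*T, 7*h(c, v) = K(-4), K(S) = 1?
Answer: 11316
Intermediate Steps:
h(c, v) = 1/7 (h(c, v) = (1/7)*1 = 1/7)
j(T, B) = T/7
n = 6727 (n = (1/7)*(-133) - 1*(-6746) = -19 + 6746 = 6727)
18043 - n = 18043 - 1*6727 = 18043 - 6727 = 11316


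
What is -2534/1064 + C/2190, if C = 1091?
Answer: -156737/83220 ≈ -1.8834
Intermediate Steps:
-2534/1064 + C/2190 = -2534/1064 + 1091/2190 = -2534*1/1064 + 1091*(1/2190) = -181/76 + 1091/2190 = -156737/83220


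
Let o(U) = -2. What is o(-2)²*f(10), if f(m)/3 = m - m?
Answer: 0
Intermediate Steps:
f(m) = 0 (f(m) = 3*(m - m) = 3*0 = 0)
o(-2)²*f(10) = (-2)²*0 = 4*0 = 0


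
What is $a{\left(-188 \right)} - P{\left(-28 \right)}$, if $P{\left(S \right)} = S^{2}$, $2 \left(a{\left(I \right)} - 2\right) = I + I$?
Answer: $-970$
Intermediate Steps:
$a{\left(I \right)} = 2 + I$ ($a{\left(I \right)} = 2 + \frac{I + I}{2} = 2 + \frac{2 I}{2} = 2 + I$)
$a{\left(-188 \right)} - P{\left(-28 \right)} = \left(2 - 188\right) - \left(-28\right)^{2} = -186 - 784 = -970$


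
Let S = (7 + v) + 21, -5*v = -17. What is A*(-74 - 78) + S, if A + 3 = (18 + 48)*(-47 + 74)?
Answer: -1351883/5 ≈ -2.7038e+5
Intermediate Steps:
v = 17/5 (v = -⅕*(-17) = 17/5 ≈ 3.4000)
A = 1779 (A = -3 + (18 + 48)*(-47 + 74) = -3 + 66*27 = -3 + 1782 = 1779)
S = 157/5 (S = (7 + 17/5) + 21 = 52/5 + 21 = 157/5 ≈ 31.400)
A*(-74 - 78) + S = 1779*(-74 - 78) + 157/5 = 1779*(-152) + 157/5 = -270408 + 157/5 = -1351883/5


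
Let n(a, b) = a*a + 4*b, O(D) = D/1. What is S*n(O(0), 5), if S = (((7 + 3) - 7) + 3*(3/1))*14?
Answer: 3360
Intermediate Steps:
O(D) = D (O(D) = D*1 = D)
n(a, b) = a² + 4*b
S = 168 (S = ((10 - 7) + 3*(3*1))*14 = (3 + 3*3)*14 = (3 + 9)*14 = 12*14 = 168)
S*n(O(0), 5) = 168*(0² + 4*5) = 168*(0 + 20) = 168*20 = 3360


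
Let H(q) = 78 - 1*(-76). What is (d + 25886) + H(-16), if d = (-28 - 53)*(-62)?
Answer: 31062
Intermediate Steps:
H(q) = 154 (H(q) = 78 + 76 = 154)
d = 5022 (d = -81*(-62) = 5022)
(d + 25886) + H(-16) = (5022 + 25886) + 154 = 30908 + 154 = 31062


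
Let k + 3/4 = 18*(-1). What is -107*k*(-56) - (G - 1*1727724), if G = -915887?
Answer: 2531261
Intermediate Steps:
k = -75/4 (k = -¾ + 18*(-1) = -¾ - 18 = -75/4 ≈ -18.750)
-107*k*(-56) - (G - 1*1727724) = -107*(-75/4)*(-56) - (-915887 - 1*1727724) = (8025/4)*(-56) - (-915887 - 1727724) = -112350 - 1*(-2643611) = -112350 + 2643611 = 2531261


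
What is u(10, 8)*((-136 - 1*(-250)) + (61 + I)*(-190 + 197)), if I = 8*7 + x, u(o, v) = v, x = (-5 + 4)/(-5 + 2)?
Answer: 22448/3 ≈ 7482.7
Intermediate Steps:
x = 1/3 (x = -1/(-3) = -1*(-1/3) = 1/3 ≈ 0.33333)
I = 169/3 (I = 8*7 + 1/3 = 56 + 1/3 = 169/3 ≈ 56.333)
u(10, 8)*((-136 - 1*(-250)) + (61 + I)*(-190 + 197)) = 8*((-136 - 1*(-250)) + (61 + 169/3)*(-190 + 197)) = 8*((-136 + 250) + (352/3)*7) = 8*(114 + 2464/3) = 8*(2806/3) = 22448/3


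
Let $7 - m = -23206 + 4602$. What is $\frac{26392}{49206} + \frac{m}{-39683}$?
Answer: $\frac{65770435}{976320849} \approx 0.067366$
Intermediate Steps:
$m = 18611$ ($m = 7 - \left(-23206 + 4602\right) = 7 - -18604 = 7 + 18604 = 18611$)
$\frac{26392}{49206} + \frac{m}{-39683} = \frac{26392}{49206} + \frac{18611}{-39683} = 26392 \cdot \frac{1}{49206} + 18611 \left(- \frac{1}{39683}\right) = \frac{13196}{24603} - \frac{18611}{39683} = \frac{65770435}{976320849}$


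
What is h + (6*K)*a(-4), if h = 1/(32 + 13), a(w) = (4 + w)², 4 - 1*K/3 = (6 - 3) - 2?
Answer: 1/45 ≈ 0.022222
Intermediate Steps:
K = 9 (K = 12 - 3*((6 - 3) - 2) = 12 - 3*(3 - 2) = 12 - 3*1 = 12 - 3 = 9)
h = 1/45 ≈ 0.022222
h + (6*K)*a(-4) = 1/45 + (6*9)*(4 - 4)² = 1/45 + 54*0² = 1/45 + 54*0 = 1/45 + 0 = 1/45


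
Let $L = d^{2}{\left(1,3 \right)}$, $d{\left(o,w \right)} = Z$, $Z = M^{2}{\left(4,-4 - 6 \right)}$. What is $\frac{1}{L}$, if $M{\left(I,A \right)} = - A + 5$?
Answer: $\frac{1}{50625} \approx 1.9753 \cdot 10^{-5}$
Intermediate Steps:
$M{\left(I,A \right)} = 5 - A$
$Z = 225$ ($Z = \left(5 - \left(-4 - 6\right)\right)^{2} = \left(5 - -10\right)^{2} = \left(5 + 10\right)^{2} = 15^{2} = 225$)
$d{\left(o,w \right)} = 225$
$L = 50625$ ($L = 225^{2} = 50625$)
$\frac{1}{L} = \frac{1}{50625}$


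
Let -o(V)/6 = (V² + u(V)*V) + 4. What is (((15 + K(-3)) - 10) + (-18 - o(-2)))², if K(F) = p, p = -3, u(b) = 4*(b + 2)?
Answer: 1024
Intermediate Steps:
u(b) = 8 + 4*b (u(b) = 4*(2 + b) = 8 + 4*b)
K(F) = -3
o(V) = -24 - 6*V² - 6*V*(8 + 4*V) (o(V) = -6*((V² + (8 + 4*V)*V) + 4) = -6*((V² + V*(8 + 4*V)) + 4) = -6*(4 + V² + V*(8 + 4*V)) = -24 - 6*V² - 6*V*(8 + 4*V))
(((15 + K(-3)) - 10) + (-18 - o(-2)))² = (((15 - 3) - 10) + (-18 - (-24 - 48*(-2) - 30*(-2)²)))² = ((12 - 10) + (-18 - (-24 + 96 - 30*4)))² = (2 + (-18 - (-24 + 96 - 120)))² = (2 + (-18 - 1*(-48)))² = (2 + (-18 + 48))² = (2 + 30)² = 32² = 1024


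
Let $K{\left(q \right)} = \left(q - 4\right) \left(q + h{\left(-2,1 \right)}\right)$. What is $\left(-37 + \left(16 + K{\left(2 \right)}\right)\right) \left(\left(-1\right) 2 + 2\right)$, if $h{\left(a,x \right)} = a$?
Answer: $0$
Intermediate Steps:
$K{\left(q \right)} = \left(-4 + q\right) \left(-2 + q\right)$ ($K{\left(q \right)} = \left(q - 4\right) \left(q - 2\right) = \left(-4 + q\right) \left(-2 + q\right)$)
$\left(-37 + \left(16 + K{\left(2 \right)}\right)\right) \left(\left(-1\right) 2 + 2\right) = \left(-37 + \left(16 + \left(8 + 2^{2} - 12\right)\right)\right) \left(\left(-1\right) 2 + 2\right) = \left(-37 + \left(16 + \left(8 + 4 - 12\right)\right)\right) \left(-2 + 2\right) = \left(-37 + \left(16 + 0\right)\right) 0 = \left(-37 + 16\right) 0 = \left(-21\right) 0 = 0$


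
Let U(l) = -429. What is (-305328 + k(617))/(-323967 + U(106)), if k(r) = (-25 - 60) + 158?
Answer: 305255/324396 ≈ 0.94100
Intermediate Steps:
k(r) = 73 (k(r) = -85 + 158 = 73)
(-305328 + k(617))/(-323967 + U(106)) = (-305328 + 73)/(-323967 - 429) = -305255/(-324396) = -305255*(-1/324396) = 305255/324396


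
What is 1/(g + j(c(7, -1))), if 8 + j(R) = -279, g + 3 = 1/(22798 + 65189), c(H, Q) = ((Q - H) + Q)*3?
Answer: -87987/25516229 ≈ -0.0034483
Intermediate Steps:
c(H, Q) = -3*H + 6*Q (c(H, Q) = (-H + 2*Q)*3 = -3*H + 6*Q)
g = -263960/87987 (g = -3 + 1/(22798 + 65189) = -3 + 1/87987 = -263960/87987 ≈ -3.0000)
j(R) = -287 (j(R) = -8 - 279 = -287)
1/(g + j(c(7, -1))) = 1/(-263960/87987 - 287) = 1/(-25516229/87987) = -87987/25516229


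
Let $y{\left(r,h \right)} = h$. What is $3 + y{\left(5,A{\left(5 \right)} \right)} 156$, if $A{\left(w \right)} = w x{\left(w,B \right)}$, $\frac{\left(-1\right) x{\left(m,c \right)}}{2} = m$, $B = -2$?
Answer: $-7797$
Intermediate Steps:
$x{\left(m,c \right)} = - 2 m$
$A{\left(w \right)} = - 2 w^{2}$ ($A{\left(w \right)} = w \left(- 2 w\right) = - 2 w^{2}$)
$3 + y{\left(5,A{\left(5 \right)} \right)} 156 = 3 + - 2 \cdot 5^{2} \cdot 156 = 3 + \left(-2\right) 25 \cdot 156 = 3 - 7800 = -7797$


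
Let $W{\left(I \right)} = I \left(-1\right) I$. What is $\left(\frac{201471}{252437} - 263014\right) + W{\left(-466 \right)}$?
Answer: $- \frac{121212472819}{252437} \approx -4.8017 \cdot 10^{5}$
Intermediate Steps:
$W{\left(I \right)} = - I^{2}$ ($W{\left(I \right)} = - I I = - I^{2}$)
$\left(\frac{201471}{252437} - 263014\right) + W{\left(-466 \right)} = \left(\frac{201471}{252437} - 263014\right) - \left(-466\right)^{2} = \left(201471 \cdot \frac{1}{252437} - 263014\right) - 217156 = \left(\frac{201471}{252437} - 263014\right) - 217156 = - \frac{66394263647}{252437} - 217156 = - \frac{121212472819}{252437}$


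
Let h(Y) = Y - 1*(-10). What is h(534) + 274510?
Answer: 275054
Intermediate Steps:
h(Y) = 10 + Y (h(Y) = Y + 10 = 10 + Y)
h(534) + 274510 = (10 + 534) + 274510 = 544 + 274510 = 275054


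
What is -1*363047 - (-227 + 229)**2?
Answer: -363051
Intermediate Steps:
-1*363047 - (-227 + 229)**2 = -363047 - 1*2**2 = -363047 - 1*4 = -363047 - 4 = -363051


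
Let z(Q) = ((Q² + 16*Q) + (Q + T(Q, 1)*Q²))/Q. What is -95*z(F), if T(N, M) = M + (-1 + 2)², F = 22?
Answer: -7885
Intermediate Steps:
T(N, M) = 1 + M (T(N, M) = M + 1² = M + 1 = 1 + M)
z(Q) = (3*Q² + 17*Q)/Q (z(Q) = ((Q² + 16*Q) + (Q + (1 + 1)*Q²))/Q = ((Q² + 16*Q) + (Q + 2*Q²))/Q = (3*Q² + 17*Q)/Q)
-95*z(F) = -95*(17 + 3*22) = -95*(17 + 66) = -95*83 = -7885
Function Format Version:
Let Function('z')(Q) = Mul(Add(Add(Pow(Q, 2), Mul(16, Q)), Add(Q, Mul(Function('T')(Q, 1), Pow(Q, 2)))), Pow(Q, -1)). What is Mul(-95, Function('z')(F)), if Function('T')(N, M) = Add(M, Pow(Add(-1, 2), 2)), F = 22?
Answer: -7885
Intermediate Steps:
Function('T')(N, M) = Add(1, M) (Function('T')(N, M) = Add(M, Pow(1, 2)) = Add(M, 1) = Add(1, M))
Function('z')(Q) = Mul(Pow(Q, -1), Add(Mul(3, Pow(Q, 2)), Mul(17, Q))) (Function('z')(Q) = Mul(Add(Add(Pow(Q, 2), Mul(16, Q)), Add(Q, Mul(Add(1, 1), Pow(Q, 2)))), Pow(Q, -1)) = Mul(Add(Add(Pow(Q, 2), Mul(16, Q)), Add(Q, Mul(2, Pow(Q, 2)))), Pow(Q, -1)) = Mul(Add(Mul(3, Pow(Q, 2)), Mul(17, Q)), Pow(Q, -1)) = Mul(Pow(Q, -1), Add(Mul(3, Pow(Q, 2)), Mul(17, Q))))
Mul(-95, Function('z')(F)) = Mul(-95, Add(17, Mul(3, 22))) = Mul(-95, Add(17, 66)) = Mul(-95, 83) = -7885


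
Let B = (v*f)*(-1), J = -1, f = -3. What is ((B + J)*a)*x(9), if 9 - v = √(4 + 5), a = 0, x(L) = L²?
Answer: 0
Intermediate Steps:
v = 6 (v = 9 - √(4 + 5) = 9 - √9 = 9 - 1*3 = 9 - 3 = 6)
B = 18 (B = (6*(-3))*(-1) = -18*(-1) = 18)
((B + J)*a)*x(9) = ((18 - 1)*0)*9² = (17*0)*81 = 0*81 = 0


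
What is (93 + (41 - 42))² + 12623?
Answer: 21087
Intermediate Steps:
(93 + (41 - 42))² + 12623 = (93 - 1)² + 12623 = 92² + 12623 = 8464 + 12623 = 21087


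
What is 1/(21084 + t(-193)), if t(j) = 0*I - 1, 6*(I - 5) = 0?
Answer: 1/21083 ≈ 4.7432e-5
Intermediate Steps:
I = 5 (I = 5 + (1/6)*0 = 5 + 0 = 5)
t(j) = -1 (t(j) = 0*5 - 1 = 0 - 1 = -1)
1/(21084 + t(-193)) = 1/(21084 - 1) = 1/21083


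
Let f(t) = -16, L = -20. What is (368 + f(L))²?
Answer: 123904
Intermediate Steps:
(368 + f(L))² = (368 - 16)² = 352² = 123904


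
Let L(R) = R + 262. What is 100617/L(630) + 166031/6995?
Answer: 851915567/6239540 ≈ 136.53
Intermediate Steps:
L(R) = 262 + R
100617/L(630) + 166031/6995 = 100617/(262 + 630) + 166031/6995 = 100617/892 + 166031*(1/6995) = 100617*(1/892) + 166031/6995 = 100617/892 + 166031/6995 = 851915567/6239540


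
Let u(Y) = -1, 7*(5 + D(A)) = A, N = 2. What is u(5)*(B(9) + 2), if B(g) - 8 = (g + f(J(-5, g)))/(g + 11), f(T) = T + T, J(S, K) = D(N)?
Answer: -1397/140 ≈ -9.9786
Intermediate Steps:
D(A) = -5 + A/7
J(S, K) = -33/7 (J(S, K) = -5 + (1/7)*2 = -5 + 2/7 = -33/7)
f(T) = 2*T
B(g) = 8 + (-66/7 + g)/(11 + g) (B(g) = 8 + (g + 2*(-33/7))/(g + 11) = 8 + (g - 66/7)/(11 + g) = 8 + (-66/7 + g)/(11 + g))
u(5)*(B(9) + 2) = -((550 + 63*9)/(7*(11 + 9)) + 2) = -((1/7)*(550 + 567)/20 + 2) = -((1/7)*(1/20)*1117 + 2) = -(1117/140 + 2) = -1*1397/140 = -1397/140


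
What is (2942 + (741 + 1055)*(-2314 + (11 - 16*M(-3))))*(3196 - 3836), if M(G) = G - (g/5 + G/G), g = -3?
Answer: 2582747904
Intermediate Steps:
M(G) = -⅖ + G (M(G) = G - (-3/5 + G/G) = G - (-3*⅕ + 1) = G - (-⅗ + 1) = G - 1*⅖ = G - ⅖ = -⅖ + G)
(2942 + (741 + 1055)*(-2314 + (11 - 16*M(-3))))*(3196 - 3836) = (2942 + (741 + 1055)*(-2314 + (11 - 16*(-⅖ - 3))))*(3196 - 3836) = (2942 + 1796*(-2314 + (11 - 16*(-17/5))))*(-640) = (2942 + 1796*(-2314 + (11 + 272/5)))*(-640) = (2942 + 1796*(-2314 + 327/5))*(-640) = (2942 + 1796*(-11243/5))*(-640) = (2942 - 20192428/5)*(-640) = -20177718/5*(-640) = 2582747904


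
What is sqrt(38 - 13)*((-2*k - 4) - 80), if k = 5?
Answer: -470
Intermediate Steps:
sqrt(38 - 13)*((-2*k - 4) - 80) = sqrt(38 - 13)*((-2*5 - 4) - 80) = sqrt(25)*((-10 - 4) - 80) = 5*(-14 - 80) = 5*(-94) = -470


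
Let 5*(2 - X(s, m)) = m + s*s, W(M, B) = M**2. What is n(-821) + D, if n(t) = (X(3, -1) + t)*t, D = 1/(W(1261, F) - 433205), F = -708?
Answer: 3897144431713/5784580 ≈ 6.7371e+5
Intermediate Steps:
X(s, m) = 2 - m/5 - s**2/5 (X(s, m) = 2 - (m + s*s)/5 = 2 - (m + s**2)/5 = 2 + (-m/5 - s**2/5) = 2 - m/5 - s**2/5)
D = 1/1156916 (D = 1/(1261**2 - 433205) = 1/(1590121 - 433205) = 1/1156916 ≈ 8.6437e-7)
n(t) = t*(2/5 + t) (n(t) = ((2 - 1/5*(-1) - 1/5*3**2) + t)*t = ((2 + 1/5 - 1/5*9) + t)*t = ((2 + 1/5 - 9/5) + t)*t = (2/5 + t)*t = t*(2/5 + t))
n(-821) + D = (1/5)*(-821)*(2 + 5*(-821)) + 1/1156916 = (1/5)*(-821)*(2 - 4105) + 1/1156916 = (1/5)*(-821)*(-4103) + 1/1156916 = 3368563/5 + 1/1156916 = 3897144431713/5784580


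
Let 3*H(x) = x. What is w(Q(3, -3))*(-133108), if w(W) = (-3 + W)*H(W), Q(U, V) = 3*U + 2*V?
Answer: 0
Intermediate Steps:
H(x) = x/3
Q(U, V) = 2*V + 3*U
w(W) = W*(-3 + W)/3 (w(W) = (-3 + W)*(W/3) = W*(-3 + W)/3)
w(Q(3, -3))*(-133108) = ((2*(-3) + 3*3)*(-3 + (2*(-3) + 3*3))/3)*(-133108) = ((-6 + 9)*(-3 + (-6 + 9))/3)*(-133108) = ((⅓)*3*(-3 + 3))*(-133108) = ((⅓)*3*0)*(-133108) = 0*(-133108) = 0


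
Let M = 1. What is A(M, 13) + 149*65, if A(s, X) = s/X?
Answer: 125906/13 ≈ 9685.1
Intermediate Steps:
A(M, 13) + 149*65 = 1/13 + 149*65 = 1*(1/13) + 9685 = 1/13 + 9685 = 125906/13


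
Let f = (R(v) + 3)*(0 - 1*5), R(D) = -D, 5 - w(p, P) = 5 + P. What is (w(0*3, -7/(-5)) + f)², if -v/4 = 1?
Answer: 33124/25 ≈ 1325.0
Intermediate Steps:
w(p, P) = -P (w(p, P) = 5 - (5 + P) = 5 + (-5 - P) = -P)
v = -4 (v = -4*1 = -4)
f = -35 (f = (-1*(-4) + 3)*(0 - 1*5) = (4 + 3)*(0 - 5) = 7*(-5) = -35)
(w(0*3, -7/(-5)) + f)² = (-(-7)/(-5) - 35)² = (-(-7)*(-1)/5 - 35)² = (-1*7/5 - 35)² = (-7/5 - 35)² = (-182/5)² = 33124/25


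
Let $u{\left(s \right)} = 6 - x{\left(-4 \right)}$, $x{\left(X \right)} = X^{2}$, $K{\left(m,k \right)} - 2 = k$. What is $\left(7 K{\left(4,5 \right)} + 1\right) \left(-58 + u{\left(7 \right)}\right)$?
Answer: $-3400$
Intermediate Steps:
$K{\left(m,k \right)} = 2 + k$
$u{\left(s \right)} = -10$ ($u{\left(s \right)} = 6 - \left(-4\right)^{2} = 6 - 16 = -10$)
$\left(7 K{\left(4,5 \right)} + 1\right) \left(-58 + u{\left(7 \right)}\right) = \left(7 \left(2 + 5\right) + 1\right) \left(-58 - 10\right) = \left(7 \cdot 7 + 1\right) \left(-68\right) = \left(49 + 1\right) \left(-68\right) = 50 \left(-68\right) = -3400$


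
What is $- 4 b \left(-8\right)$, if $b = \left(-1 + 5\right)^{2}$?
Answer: $512$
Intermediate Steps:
$b = 16$ ($b = 4^{2} = 16$)
$- 4 b \left(-8\right) = \left(-4\right) 16 \left(-8\right) = \left(-64\right) \left(-8\right) = 512$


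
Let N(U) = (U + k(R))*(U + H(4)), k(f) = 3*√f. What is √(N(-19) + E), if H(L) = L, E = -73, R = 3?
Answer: √(212 - 45*√3) ≈ 11.578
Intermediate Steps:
N(U) = (4 + U)*(U + 3*√3) (N(U) = (U + 3*√3)*(U + 4) = (U + 3*√3)*(4 + U) = (4 + U)*(U + 3*√3))
√(N(-19) + E) = √(((-19)² + 4*(-19) + 12*√3 + 3*(-19)*√3) - 73) = √((361 - 76 + 12*√3 - 57*√3) - 73) = √((285 - 45*√3) - 73) = √(212 - 45*√3)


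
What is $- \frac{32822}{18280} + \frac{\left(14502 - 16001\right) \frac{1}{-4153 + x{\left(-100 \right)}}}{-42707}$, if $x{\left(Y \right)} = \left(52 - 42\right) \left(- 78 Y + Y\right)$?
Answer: $- \frac{51055868139859}{28435242217060} \approx -1.7955$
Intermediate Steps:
$x{\left(Y \right)} = - 770 Y$ ($x{\left(Y \right)} = 10 \left(- 77 Y\right) = - 770 Y$)
$- \frac{32822}{18280} + \frac{\left(14502 - 16001\right) \frac{1}{-4153 + x{\left(-100 \right)}}}{-42707} = - \frac{32822}{18280} + \frac{\left(14502 - 16001\right) \frac{1}{-4153 - -77000}}{-42707} = \left(-32822\right) \frac{1}{18280} + - \frac{1499}{-4153 + 77000} \left(- \frac{1}{42707}\right) = - \frac{16411}{9140} + - \frac{1499}{72847} \left(- \frac{1}{42707}\right) = - \frac{16411}{9140} + \left(-1499\right) \frac{1}{72847} \left(- \frac{1}{42707}\right) = - \frac{16411}{9140} - - \frac{1499}{3111076829} = - \frac{16411}{9140} + \frac{1499}{3111076829} = - \frac{51055868139859}{28435242217060}$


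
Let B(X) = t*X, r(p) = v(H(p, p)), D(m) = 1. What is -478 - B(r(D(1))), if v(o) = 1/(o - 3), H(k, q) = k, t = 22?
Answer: -467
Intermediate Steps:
v(o) = 1/(-3 + o)
r(p) = 1/(-3 + p)
B(X) = 22*X
-478 - B(r(D(1))) = -478 - 22/(-3 + 1) = -478 - 22/(-2) = -478 - 22*(-1)/2 = -478 - 1*(-11) = -478 + 11 = -467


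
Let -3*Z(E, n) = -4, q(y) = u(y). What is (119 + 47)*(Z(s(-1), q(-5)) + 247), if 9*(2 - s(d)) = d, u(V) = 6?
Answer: 123670/3 ≈ 41223.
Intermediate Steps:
q(y) = 6
s(d) = 2 - d/9
Z(E, n) = 4/3 (Z(E, n) = -⅓*(-4) = 4/3)
(119 + 47)*(Z(s(-1), q(-5)) + 247) = (119 + 47)*(4/3 + 247) = 166*(745/3) = 123670/3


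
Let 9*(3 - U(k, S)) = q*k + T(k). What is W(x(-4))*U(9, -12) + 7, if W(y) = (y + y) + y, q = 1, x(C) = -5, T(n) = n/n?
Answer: -64/3 ≈ -21.333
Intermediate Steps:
T(n) = 1
W(y) = 3*y (W(y) = 2*y + y = 3*y)
U(k, S) = 26/9 - k/9 (U(k, S) = 3 - (1*k + 1)/9 = 3 - (k + 1)/9 = 3 - (1 + k)/9 = 3 + (-1/9 - k/9) = 26/9 - k/9)
W(x(-4))*U(9, -12) + 7 = (3*(-5))*(26/9 - 1/9*9) + 7 = -15*(26/9 - 1) + 7 = -15*17/9 + 7 = -85/3 + 7 = -64/3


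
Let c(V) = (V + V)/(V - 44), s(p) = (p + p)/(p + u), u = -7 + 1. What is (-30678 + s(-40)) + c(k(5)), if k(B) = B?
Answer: -27516836/897 ≈ -30677.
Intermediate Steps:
u = -6
s(p) = 2*p/(-6 + p) (s(p) = (p + p)/(p - 6) = (2*p)/(-6 + p) = 2*p/(-6 + p))
c(V) = 2*V/(-44 + V) (c(V) = (2*V)/(-44 + V) = 2*V/(-44 + V))
(-30678 + s(-40)) + c(k(5)) = (-30678 + 2*(-40)/(-6 - 40)) + 2*5/(-44 + 5) = (-30678 + 2*(-40)/(-46)) + 2*5/(-39) = (-30678 + 2*(-40)*(-1/46)) + 2*5*(-1/39) = (-30678 + 40/23) - 10/39 = -705554/23 - 10/39 = -27516836/897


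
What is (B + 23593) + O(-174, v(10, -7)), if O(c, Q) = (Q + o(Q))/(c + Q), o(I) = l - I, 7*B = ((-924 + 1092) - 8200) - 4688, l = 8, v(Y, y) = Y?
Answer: 6249657/287 ≈ 21776.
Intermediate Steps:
B = -12720/7 (B = (((-924 + 1092) - 8200) - 4688)/7 = ((168 - 8200) - 4688)/7 = (-8032 - 4688)/7 = (1/7)*(-12720) = -12720/7 ≈ -1817.1)
o(I) = 8 - I
O(c, Q) = 8/(Q + c) (O(c, Q) = (Q + (8 - Q))/(c + Q) = 8/(Q + c))
(B + 23593) + O(-174, v(10, -7)) = (-12720/7 + 23593) + 8/(10 - 174) = 152431/7 + 8/(-164) = 152431/7 + 8*(-1/164) = 152431/7 - 2/41 = 6249657/287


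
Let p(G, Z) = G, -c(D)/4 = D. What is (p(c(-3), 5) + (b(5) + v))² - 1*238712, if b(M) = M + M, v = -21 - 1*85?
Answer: -231656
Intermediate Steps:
c(D) = -4*D
v = -106 (v = -21 - 85 = -106)
b(M) = 2*M
(p(c(-3), 5) + (b(5) + v))² - 1*238712 = (-4*(-3) + (2*5 - 106))² - 1*238712 = (12 + (10 - 106))² - 238712 = (12 - 96)² - 238712 = (-84)² - 238712 = 7056 - 238712 = -231656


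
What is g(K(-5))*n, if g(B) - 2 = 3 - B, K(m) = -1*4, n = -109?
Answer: -981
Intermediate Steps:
K(m) = -4
g(B) = 5 - B (g(B) = 2 + (3 - B) = 5 - B)
g(K(-5))*n = (5 - 1*(-4))*(-109) = (5 + 4)*(-109) = 9*(-109) = -981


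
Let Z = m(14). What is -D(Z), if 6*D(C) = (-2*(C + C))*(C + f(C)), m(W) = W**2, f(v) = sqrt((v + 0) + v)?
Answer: 76832/3 + 5488*sqrt(2)/3 ≈ 28198.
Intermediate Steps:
f(v) = sqrt(2)*sqrt(v) (f(v) = sqrt(v + v) = sqrt(2*v) = sqrt(2)*sqrt(v))
Z = 196 (Z = 14**2 = 196)
D(C) = -2*C*(C + sqrt(2)*sqrt(C))/3 (D(C) = ((-2*(C + C))*(C + sqrt(2)*sqrt(C)))/6 = ((-4*C)*(C + sqrt(2)*sqrt(C)))/6 = (-4*C*(C + sqrt(2)*sqrt(C)))/6 = -2*C*(C + sqrt(2)*sqrt(C))/3)
-D(Z) = -(-2)*196*(196 + sqrt(2)*sqrt(196))/3 = -(-2)*196*(196 + sqrt(2)*14)/3 = -(-2)*196*(196 + 14*sqrt(2))/3 = -(-76832/3 - 5488*sqrt(2)/3) = 76832/3 + 5488*sqrt(2)/3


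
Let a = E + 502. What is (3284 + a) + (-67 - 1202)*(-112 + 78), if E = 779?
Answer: 47711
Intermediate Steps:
a = 1281 (a = 779 + 502 = 1281)
(3284 + a) + (-67 - 1202)*(-112 + 78) = (3284 + 1281) + (-67 - 1202)*(-112 + 78) = 4565 - 1269*(-34) = 4565 + 43146 = 47711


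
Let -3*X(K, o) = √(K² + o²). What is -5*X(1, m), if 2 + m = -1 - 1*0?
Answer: 5*√10/3 ≈ 5.2705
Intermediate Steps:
m = -3 (m = -2 + (-1 - 1*0) = -2 + (-1 + 0) = -2 - 1 = -3)
X(K, o) = -√(K² + o²)/3
-5*X(1, m) = -(-5)*√(1² + (-3)²)/3 = -(-5)*√(1 + 9)/3 = -(-5)*√10/3 = 5*√10/3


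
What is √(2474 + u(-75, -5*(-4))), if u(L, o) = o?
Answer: √2494 ≈ 49.940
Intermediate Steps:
√(2474 + u(-75, -5*(-4))) = √(2474 - 5*(-4)) = √(2474 + 20) = √2494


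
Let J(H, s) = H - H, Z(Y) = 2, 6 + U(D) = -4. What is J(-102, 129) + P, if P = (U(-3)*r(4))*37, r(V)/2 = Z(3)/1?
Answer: -1480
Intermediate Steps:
U(D) = -10 (U(D) = -6 - 4 = -10)
J(H, s) = 0
r(V) = 4 (r(V) = 2*(2/1) = 2*(2*1) = 2*2 = 4)
P = -1480 (P = -10*4*37 = -40*37 = -1480)
J(-102, 129) + P = 0 - 1480 = -1480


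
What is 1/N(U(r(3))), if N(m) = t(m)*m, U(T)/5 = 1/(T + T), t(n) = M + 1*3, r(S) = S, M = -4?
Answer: -6/5 ≈ -1.2000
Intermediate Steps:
t(n) = -1 (t(n) = -4 + 1*3 = -4 + 3 = -1)
U(T) = 5/(2*T) (U(T) = 5/(T + T) = 5/((2*T)) = 5*(1/(2*T)) = 5/(2*T))
N(m) = -m
1/N(U(r(3))) = 1/(-5/(2*3)) = 1/(-1*5/6) = 1/(-5/6) = -6/5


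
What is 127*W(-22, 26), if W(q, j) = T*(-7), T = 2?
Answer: -1778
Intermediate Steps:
W(q, j) = -14 (W(q, j) = 2*(-7) = -14)
127*W(-22, 26) = 127*(-14) = -1778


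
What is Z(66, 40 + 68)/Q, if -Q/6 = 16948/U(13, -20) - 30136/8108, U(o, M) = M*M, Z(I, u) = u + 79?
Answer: -18952450/23504997 ≈ -0.80632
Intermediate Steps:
Z(I, u) = 79 + u
U(o, M) = M**2
Q = -23504997/101350 (Q = -6*(16948/((-20)**2) - 30136/8108) = -6*(16948/400 - 30136*1/8108) = -6*(16948*(1/400) - 7534/2027) = -6*(4237/100 - 7534/2027) = -6*7834999/202700 = -23504997/101350 ≈ -231.92)
Z(66, 40 + 68)/Q = (79 + (40 + 68))/(-23504997/101350) = (79 + 108)*(-101350/23504997) = 187*(-101350/23504997) = -18952450/23504997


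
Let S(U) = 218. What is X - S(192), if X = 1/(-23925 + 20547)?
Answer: -736405/3378 ≈ -218.00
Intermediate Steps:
X = -1/3378 (X = 1/(-3378) = -1/3378 ≈ -0.00029603)
X - S(192) = -1/3378 - 1*218 = -1/3378 - 218 = -736405/3378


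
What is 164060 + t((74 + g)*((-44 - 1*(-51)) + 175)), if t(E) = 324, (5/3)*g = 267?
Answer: 164384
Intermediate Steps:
g = 801/5 (g = (3/5)*267 = 801/5 ≈ 160.20)
164060 + t((74 + g)*((-44 - 1*(-51)) + 175)) = 164060 + 324 = 164384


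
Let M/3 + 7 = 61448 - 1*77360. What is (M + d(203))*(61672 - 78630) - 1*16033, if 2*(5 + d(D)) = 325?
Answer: 807176288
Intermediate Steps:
d(D) = 315/2 (d(D) = -5 + (½)*325 = -5 + 325/2 = 315/2)
M = -47757 (M = -21 + 3*(61448 - 1*77360) = -21 + 3*(61448 - 77360) = -21 + 3*(-15912) = -21 - 47736 = -47757)
(M + d(203))*(61672 - 78630) - 1*16033 = (-47757 + 315/2)*(61672 - 78630) - 1*16033 = -95199/2*(-16958) - 16033 = 807192321 - 16033 = 807176288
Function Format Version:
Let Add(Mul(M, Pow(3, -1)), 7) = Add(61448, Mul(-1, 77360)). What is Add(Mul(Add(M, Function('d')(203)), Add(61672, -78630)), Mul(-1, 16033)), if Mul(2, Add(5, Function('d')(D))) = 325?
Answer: 807176288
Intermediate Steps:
Function('d')(D) = Rational(315, 2) (Function('d')(D) = Add(-5, Mul(Rational(1, 2), 325)) = Add(-5, Rational(325, 2)) = Rational(315, 2))
M = -47757 (M = Add(-21, Mul(3, Add(61448, Mul(-1, 77360)))) = Add(-21, Mul(3, Add(61448, -77360))) = Add(-21, Mul(3, -15912)) = Add(-21, -47736) = -47757)
Add(Mul(Add(M, Function('d')(203)), Add(61672, -78630)), Mul(-1, 16033)) = Add(Mul(Add(-47757, Rational(315, 2)), Add(61672, -78630)), Mul(-1, 16033)) = Add(Mul(Rational(-95199, 2), -16958), -16033) = Add(807192321, -16033) = 807176288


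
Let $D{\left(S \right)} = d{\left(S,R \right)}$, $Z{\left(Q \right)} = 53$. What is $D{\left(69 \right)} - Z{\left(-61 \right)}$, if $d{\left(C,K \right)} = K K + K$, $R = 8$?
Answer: $19$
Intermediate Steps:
$d{\left(C,K \right)} = K + K^{2}$ ($d{\left(C,K \right)} = K^{2} + K = K + K^{2}$)
$D{\left(S \right)} = 72$ ($D{\left(S \right)} = 8 \left(1 + 8\right) = 8 \cdot 9 = 72$)
$D{\left(69 \right)} - Z{\left(-61 \right)} = 72 - 53 = 19$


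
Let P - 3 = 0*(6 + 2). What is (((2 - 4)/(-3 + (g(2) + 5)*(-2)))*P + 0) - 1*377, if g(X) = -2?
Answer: -1129/3 ≈ -376.33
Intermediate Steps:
P = 3 (P = 3 + 0*(6 + 2) = 3 + 0*8 = 3 + 0 = 3)
(((2 - 4)/(-3 + (g(2) + 5)*(-2)))*P + 0) - 1*377 = (((2 - 4)/(-3 + (-2 + 5)*(-2)))*3 + 0) - 1*377 = (-2/(-3 + 3*(-2))*3 + 0) - 377 = (-2/(-3 - 6)*3 + 0) - 377 = (-2/(-9)*3 + 0) - 377 = (-2*(-⅑)*3 + 0) - 377 = ((2/9)*3 + 0) - 377 = (⅔ + 0) - 377 = ⅔ - 377 = -1129/3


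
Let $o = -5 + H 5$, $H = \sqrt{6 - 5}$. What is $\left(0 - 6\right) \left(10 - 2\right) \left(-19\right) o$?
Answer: $0$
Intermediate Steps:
$H = 1$ ($H = \sqrt{1} = 1$)
$o = 0$ ($o = -5 + 1 \cdot 5 = -5 + 5 = 0$)
$\left(0 - 6\right) \left(10 - 2\right) \left(-19\right) o = \left(0 - 6\right) \left(10 - 2\right) \left(-19\right) 0 = \left(-6\right) 8 \left(-19\right) 0 = \left(-48\right) \left(-19\right) 0 = 912 \cdot 0 = 0$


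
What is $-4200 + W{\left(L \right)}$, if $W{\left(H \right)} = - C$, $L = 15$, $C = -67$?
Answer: $-4133$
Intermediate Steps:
$W{\left(H \right)} = 67$ ($W{\left(H \right)} = \left(-1\right) \left(-67\right) = 67$)
$-4200 + W{\left(L \right)} = -4200 + 67 = -4133$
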